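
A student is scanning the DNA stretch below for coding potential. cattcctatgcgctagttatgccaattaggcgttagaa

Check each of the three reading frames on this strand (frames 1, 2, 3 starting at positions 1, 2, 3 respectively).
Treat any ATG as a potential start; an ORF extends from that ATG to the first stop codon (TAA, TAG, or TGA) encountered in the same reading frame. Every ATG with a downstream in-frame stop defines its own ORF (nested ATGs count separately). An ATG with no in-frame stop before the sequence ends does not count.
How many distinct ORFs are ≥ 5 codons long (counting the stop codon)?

1

Frame 1: CAT TCC TAT GCG CTA GTT ATG CCA ATT AGG CGT TAG — ATG at 19, stop TAG at 34 → 18 nt.
Frame 2: ATT CCT ATG CGC TAG TTA TGC CAA TTA GGC GTT AGA — ATG at 8, stop TAG at 14 → 9 nt.
Frame 3: TTC CTA TGC GCT AGT TAT GCC AAT TAG GCG TTA GAA — no ATG→stop ORF.
ORFs ≥ 5 codons: frame 1 19–36 (6 codons). Count = 1.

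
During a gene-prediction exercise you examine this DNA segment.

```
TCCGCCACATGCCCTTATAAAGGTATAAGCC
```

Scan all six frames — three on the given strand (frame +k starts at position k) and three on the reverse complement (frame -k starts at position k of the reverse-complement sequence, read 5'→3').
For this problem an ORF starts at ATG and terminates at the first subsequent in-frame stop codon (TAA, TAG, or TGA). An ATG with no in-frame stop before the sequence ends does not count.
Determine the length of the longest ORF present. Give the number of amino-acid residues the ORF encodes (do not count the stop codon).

Reverse complement (5'→3'): GGCTTATACCTTTATAAGGGCATGTGGCGGA
Frame +1: TCC GCC ACA TGC CCT TAT AAA GGT ATA AGC — no ATG→stop ORF.
Frame +2: CCG CCA CAT GCC CTT ATA AAG GTA TAA GCC — no ATG→stop ORF.
Frame +3: CGC CAC ATG CCC TTA TAA AGG TAT AAG — ATG at 9, stop TAA at 18 → 12 nt.
Frame -1: GGC TTA TAC CTT TAT AAG GGC ATG TGG CGG — no ATG→stop ORF.
Frame -2: GCT TAT ACC TTT ATA AGG GCA TGT GGC GGA — no ATG→stop ORF.
Frame -3: CTT ATA CCT TTA TAA GGG CAT GTG GCG — no ATG→stop ORF.
Longest: frame +3, positions 9–20, 12 nt = 4 codons = 3 aa. → 3 amino acids.

3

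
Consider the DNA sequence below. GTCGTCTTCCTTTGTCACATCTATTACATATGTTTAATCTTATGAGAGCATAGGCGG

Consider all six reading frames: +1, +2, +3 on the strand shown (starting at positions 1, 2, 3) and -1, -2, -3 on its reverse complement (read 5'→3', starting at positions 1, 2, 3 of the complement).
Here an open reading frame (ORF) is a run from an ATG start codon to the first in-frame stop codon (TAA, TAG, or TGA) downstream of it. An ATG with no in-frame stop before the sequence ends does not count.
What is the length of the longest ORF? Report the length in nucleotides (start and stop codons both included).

24

Reverse complement (5'→3'): CCGCCTATGCTCTCATAAGATTAAACATATGTAATAGATGTGACAAAGGAAGACGAC
Frame +1: GTC GTC TTC CTT TGT CAC ATC TAT TAC ATA TGT TTA ATC TTA TGA GAG CAT AGG CGG — no ATG→stop ORF.
Frame +2: TCG TCT TCC TTT GTC ACA TCT ATT ACA TAT GTT TAA TCT TAT GAG AGC ATA GGC — no ATG→stop ORF.
Frame +3: CGT CTT CCT TTG TCA CAT CTA TTA CAT ATG TTT AAT CTT ATG AGA GCA TAG GCG — ATG at 30, stop TAG at 51 → 24 nt; ATG at 42, stop TAG at 51 → 12 nt.
Frame -1: CCG CCT ATG CTC TCA TAA GAT TAA ACA TAT GTA ATA GAT GTG ACA AAG GAA GAC GAC — ATG at 7, stop TAA at 16 → 12 nt.
Frame -2: CGC CTA TGC TCT CAT AAG ATT AAA CAT ATG TAA TAG ATG TGA CAA AGG AAG ACG — ATG at 29, stop TAA at 32 → 6 nt; ATG at 38, stop TGA at 41 → 6 nt.
Frame -3: GCC TAT GCT CTC ATA AGA TTA AAC ATA TGT AAT AGA TGT GAC AAA GGA AGA CGA — no ATG→stop ORF.
Longest: frame +3, positions 30–53, 24 nt = 8 codons = 7 aa. → 24 nucleotides.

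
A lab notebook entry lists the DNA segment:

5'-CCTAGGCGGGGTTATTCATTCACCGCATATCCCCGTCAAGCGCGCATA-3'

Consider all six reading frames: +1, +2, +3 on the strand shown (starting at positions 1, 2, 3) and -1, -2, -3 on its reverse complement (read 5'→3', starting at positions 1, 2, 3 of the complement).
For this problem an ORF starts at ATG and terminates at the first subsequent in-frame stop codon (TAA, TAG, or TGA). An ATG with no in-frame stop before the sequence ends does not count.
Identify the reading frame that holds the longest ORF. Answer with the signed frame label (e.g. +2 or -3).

-3

Reverse complement (5'→3'): TATGCGCGCTTGACGGGGATATGCGGTGAATGAATAACCCCGCCTAGG
Frame +1: CCT AGG CGG GGT TAT TCA TTC ACC GCA TAT CCC CGT CAA GCG CGC ATA — no ATG→stop ORF.
Frame +2: CTA GGC GGG GTT ATT CAT TCA CCG CAT ATC CCC GTC AAG CGC GCA — no ATG→stop ORF.
Frame +3: TAG GCG GGG TTA TTC ATT CAC CGC ATA TCC CCG TCA AGC GCG CAT — no ATG→stop ORF.
Frame -1: TAT GCG CGC TTG ACG GGG ATA TGC GGT GAA TGA ATA ACC CCG CCT AGG — no ATG→stop ORF.
Frame -2: ATG CGC GCT TGA CGG GGA TAT GCG GTG AAT GAA TAA CCC CGC CTA — ATG at 2, stop TGA at 11 → 12 nt.
Frame -3: TGC GCG CTT GAC GGG GAT ATG CGG TGA ATG AAT AAC CCC GCC TAG — ATG at 21, stop TGA at 27 → 9 nt; ATG at 30, stop TAG at 45 → 18 nt.
Longest ORF is 18 nt in frame -3 (positions 30–47).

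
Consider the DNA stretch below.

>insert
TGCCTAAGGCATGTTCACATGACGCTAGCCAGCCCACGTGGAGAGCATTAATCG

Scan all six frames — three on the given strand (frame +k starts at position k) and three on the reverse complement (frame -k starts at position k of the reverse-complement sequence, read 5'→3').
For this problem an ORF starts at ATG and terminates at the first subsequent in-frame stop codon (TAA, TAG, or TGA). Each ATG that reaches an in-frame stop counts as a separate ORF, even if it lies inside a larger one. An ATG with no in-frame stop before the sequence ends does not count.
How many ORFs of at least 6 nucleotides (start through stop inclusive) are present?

5

Reverse complement (5'→3'): CGATTAATGCTCTCCACGTGGGCTGGCTAGCGTCATGTGAACATGCCTTAGGCA
Frame +1: TGC CTA AGG CAT GTT CAC ATG ACG CTA GCC AGC CCA CGT GGA GAG CAT TAA TCG — ATG at 19, stop TAA at 49 → 33 nt.
Frame +2: GCC TAA GGC ATG TTC ACA TGA CGC TAG CCA GCC CAC GTG GAG AGC ATT AAT — ATG at 11, stop TGA at 20 → 12 nt.
Frame +3: CCT AAG GCA TGT TCA CAT GAC GCT AGC CAG CCC ACG TGG AGA GCA TTA ATC — no ATG→stop ORF.
Frame -1: CGA TTA ATG CTC TCC ACG TGG GCT GGC TAG CGT CAT GTG AAC ATG CCT TAG GCA — ATG at 7, stop TAG at 28 → 24 nt; ATG at 43, stop TAG at 49 → 9 nt.
Frame -2: GAT TAA TGC TCT CCA CGT GGG CTG GCT AGC GTC ATG TGA ACA TGC CTT AGG — ATG at 35, stop TGA at 38 → 6 nt.
Frame -3: ATT AAT GCT CTC CAC GTG GGC TGG CTA GCG TCA TGT GAA CAT GCC TTA GGC — no ATG→stop ORF.
ORFs ≥ 6 nucleotides: frame +1 19–51 (33 nucleotides), frame +2 11–22 (12 nucleotides), frame -1 7–30 (24 nucleotides), frame -1 43–51 (9 nucleotides), frame -2 35–40 (6 nucleotides). Count = 5.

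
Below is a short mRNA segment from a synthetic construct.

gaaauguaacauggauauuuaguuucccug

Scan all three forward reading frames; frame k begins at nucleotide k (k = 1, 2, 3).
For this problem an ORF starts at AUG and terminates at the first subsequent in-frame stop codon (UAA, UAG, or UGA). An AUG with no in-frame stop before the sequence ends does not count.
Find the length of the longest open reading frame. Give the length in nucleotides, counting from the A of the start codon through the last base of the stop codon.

Frame 1: GAA AUG UAA CAU GGA UAU UUA GUU UCC CUG — AUG at 4, stop UAA at 7 → 6 nt.
Frame 2: AAA UGU AAC AUG GAU AUU UAG UUU CCC — AUG at 11, stop UAG at 20 → 12 nt.
Frame 3: AAU GUA ACA UGG AUA UUU AGU UUC CCU — no AUG→stop ORF.
Longest: frame 2, positions 11–22, 12 nt = 4 codons = 3 aa. → 12 nucleotides.

12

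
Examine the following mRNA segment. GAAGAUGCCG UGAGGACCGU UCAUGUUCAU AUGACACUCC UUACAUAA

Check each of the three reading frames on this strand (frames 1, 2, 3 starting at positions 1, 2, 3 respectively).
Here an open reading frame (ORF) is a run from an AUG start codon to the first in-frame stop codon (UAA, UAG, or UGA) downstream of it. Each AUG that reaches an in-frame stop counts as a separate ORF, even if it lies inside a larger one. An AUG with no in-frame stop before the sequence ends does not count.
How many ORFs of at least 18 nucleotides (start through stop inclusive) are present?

Frame 1: GAA GAU GCC GUG AGG ACC GUU CAU GUU CAU AUG ACA CUC CUU ACA UAA — AUG at 31, stop UAA at 46 → 18 nt.
Frame 2: AAG AUG CCG UGA GGA CCG UUC AUG UUC AUA UGA CAC UCC UUA CAU — AUG at 5, stop UGA at 11 → 9 nt; AUG at 23, stop UGA at 32 → 12 nt.
Frame 3: AGA UGC CGU GAG GAC CGU UCA UGU UCA UAU GAC ACU CCU UAC AUA — no AUG→stop ORF.
ORFs ≥ 18 nucleotides: frame 1 31–48 (18 nucleotides). Count = 1.

1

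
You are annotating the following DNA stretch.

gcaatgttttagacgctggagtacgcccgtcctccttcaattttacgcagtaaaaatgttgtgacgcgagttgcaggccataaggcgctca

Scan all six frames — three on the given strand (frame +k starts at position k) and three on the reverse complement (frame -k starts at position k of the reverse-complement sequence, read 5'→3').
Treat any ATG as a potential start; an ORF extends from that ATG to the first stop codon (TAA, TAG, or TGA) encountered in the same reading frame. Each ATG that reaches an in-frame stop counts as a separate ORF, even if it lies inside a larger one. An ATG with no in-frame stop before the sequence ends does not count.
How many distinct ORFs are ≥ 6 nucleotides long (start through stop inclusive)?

Reverse complement (5'→3'): TGAGCGCCTTATGGCCTGCAACTCGCGTCACAACATTTTTACTGCGTAAAATTGAAGGAGGACGGGCGTACTCCAGCGTCTAAAACATTGC
Frame +1: GCA ATG TTT TAG ACG CTG GAG TAC GCC CGT CCT CCT TCA ATT TTA CGC AGT AAA AAT GTT GTG ACG CGA GTT GCA GGC CAT AAG GCG CTC — ATG at 4, stop TAG at 10 → 9 nt.
Frame +2: CAA TGT TTT AGA CGC TGG AGT ACG CCC GTC CTC CTT CAA TTT TAC GCA GTA AAA ATG TTG TGA CGC GAG TTG CAG GCC ATA AGG CGC TCA — ATG at 56, stop TGA at 62 → 9 nt.
Frame +3: AAT GTT TTA GAC GCT GGA GTA CGC CCG TCC TCC TTC AAT TTT ACG CAG TAA AAA TGT TGT GAC GCG AGT TGC AGG CCA TAA GGC GCT — no ATG→stop ORF.
Frame -1: TGA GCG CCT TAT GGC CTG CAA CTC GCG TCA CAA CAT TTT TAC TGC GTA AAA TTG AAG GAG GAC GGG CGT ACT CCA GCG TCT AAA ACA TTG — no ATG→stop ORF.
Frame -2: GAG CGC CTT ATG GCC TGC AAC TCG CGT CAC AAC ATT TTT ACT GCG TAA AAT TGA AGG AGG ACG GGC GTA CTC CAG CGT CTA AAA CAT TGC — ATG at 11, stop TAA at 47 → 39 nt.
Frame -3: AGC GCC TTA TGG CCT GCA ACT CGC GTC ACA ACA TTT TTA CTG CGT AAA ATT GAA GGA GGA CGG GCG TAC TCC AGC GTC TAA AAC ATT — no ATG→stop ORF.
ORFs ≥ 6 nucleotides: frame +1 4–12 (9 nucleotides), frame +2 56–64 (9 nucleotides), frame -2 11–49 (39 nucleotides). Count = 3.

3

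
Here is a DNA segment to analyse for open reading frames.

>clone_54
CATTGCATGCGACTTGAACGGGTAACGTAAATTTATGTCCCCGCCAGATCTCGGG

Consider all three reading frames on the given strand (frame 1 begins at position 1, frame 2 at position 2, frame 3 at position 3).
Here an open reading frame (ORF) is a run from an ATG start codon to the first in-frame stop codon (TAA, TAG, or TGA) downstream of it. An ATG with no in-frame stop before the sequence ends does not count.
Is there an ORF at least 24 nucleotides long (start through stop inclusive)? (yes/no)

Frame 1: CAT TGC ATG CGA CTT GAA CGG GTA ACG TAA ATT TAT GTC CCC GCC AGA TCT CGG — ATG at 7, stop TAA at 28 → 24 nt.
Frame 2: ATT GCA TGC GAC TTG AAC GGG TAA CGT AAA TTT ATG TCC CCG CCA GAT CTC GGG — no ATG→stop ORF.
Frame 3: TTG CAT GCG ACT TGA ACG GGT AAC GTA AAT TTA TGT CCC CGC CAG ATC TCG — no ATG→stop ORF.
Frame 1 has an ORF of 24 nucleotides (positions 7–30) ≥ 24, so yes.

yes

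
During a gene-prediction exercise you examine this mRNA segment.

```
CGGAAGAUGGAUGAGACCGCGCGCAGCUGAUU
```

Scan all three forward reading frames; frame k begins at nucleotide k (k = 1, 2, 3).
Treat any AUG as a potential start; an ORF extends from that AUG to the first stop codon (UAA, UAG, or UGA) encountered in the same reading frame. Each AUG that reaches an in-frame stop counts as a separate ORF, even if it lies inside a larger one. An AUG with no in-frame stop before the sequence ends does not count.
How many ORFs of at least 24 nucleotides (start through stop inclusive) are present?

1

Frame 1: CGG AAG AUG GAU GAG ACC GCG CGC AGC UGA — AUG at 7, stop UGA at 28 → 24 nt.
Frame 2: GGA AGA UGG AUG AGA CCG CGC GCA GCU GAU — no AUG→stop ORF.
Frame 3: GAA GAU GGA UGA GAC CGC GCG CAG CUG AUU — no AUG→stop ORF.
ORFs ≥ 24 nucleotides: frame 1 7–30 (24 nucleotides). Count = 1.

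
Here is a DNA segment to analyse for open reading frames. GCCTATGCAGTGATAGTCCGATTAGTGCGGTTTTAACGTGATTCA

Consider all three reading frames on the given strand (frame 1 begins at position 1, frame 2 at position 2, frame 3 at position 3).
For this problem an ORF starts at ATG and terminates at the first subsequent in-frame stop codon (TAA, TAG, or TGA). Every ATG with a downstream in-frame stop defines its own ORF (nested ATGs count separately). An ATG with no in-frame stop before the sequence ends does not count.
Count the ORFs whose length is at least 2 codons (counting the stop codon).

Frame 1: GCC TAT GCA GTG ATA GTC CGA TTA GTG CGG TTT TAA CGT GAT TCA — no ATG→stop ORF.
Frame 2: CCT ATG CAG TGA TAG TCC GAT TAG TGC GGT TTT AAC GTG ATT — ATG at 5, stop TGA at 11 → 9 nt.
Frame 3: CTA TGC AGT GAT AGT CCG ATT AGT GCG GTT TTA ACG TGA TTC — no ATG→stop ORF.
ORFs ≥ 2 codons: frame 2 5–13 (3 codons). Count = 1.

1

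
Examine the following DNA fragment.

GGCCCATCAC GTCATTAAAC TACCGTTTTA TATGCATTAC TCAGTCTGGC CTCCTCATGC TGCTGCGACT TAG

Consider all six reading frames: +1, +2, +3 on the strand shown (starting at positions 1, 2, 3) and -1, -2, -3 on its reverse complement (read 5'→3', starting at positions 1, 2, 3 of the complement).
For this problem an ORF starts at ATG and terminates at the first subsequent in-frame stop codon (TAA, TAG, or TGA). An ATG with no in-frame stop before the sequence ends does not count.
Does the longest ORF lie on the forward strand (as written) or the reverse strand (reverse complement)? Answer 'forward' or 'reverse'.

forward

Reverse complement (5'→3'): CTAAGTCGCAGCAGCATGAGGAGGCCAGACTGAGTAATGCATATAAAACGGTAGTTTAATGACGTGATGGGCC
Frame +1: GGC CCA TCA CGT CAT TAA ACT ACC GTT TTA TAT GCA TTA CTC AGT CTG GCC TCC TCA TGC TGC TGC GAC TTA — no ATG→stop ORF.
Frame +2: GCC CAT CAC GTC ATT AAA CTA CCG TTT TAT ATG CAT TAC TCA GTC TGG CCT CCT CAT GCT GCT GCG ACT TAG — ATG at 32, stop TAG at 71 → 42 nt.
Frame +3: CCC ATC ACG TCA TTA AAC TAC CGT TTT ATA TGC ATT ACT CAG TCT GGC CTC CTC ATG CTG CTG CGA CTT — no ATG→stop ORF.
Frame -1: CTA AGT CGC AGC AGC ATG AGG AGG CCA GAC TGA GTA ATG CAT ATA AAA CGG TAG TTT AAT GAC GTG ATG GGC — ATG at 16, stop TGA at 31 → 18 nt; ATG at 37, stop TAG at 52 → 18 nt.
Frame -2: TAA GTC GCA GCA GCA TGA GGA GGC CAG ACT GAG TAA TGC ATA TAA AAC GGT AGT TTA ATG ACG TGA TGG GCC — ATG at 59, stop TGA at 65 → 9 nt.
Frame -3: AAG TCG CAG CAG CAT GAG GAG GCC AGA CTG AGT AAT GCA TAT AAA ACG GTA GTT TAA TGA CGT GAT GGG — no ATG→stop ORF.
Forward-strand max 42 nt; reverse-strand max 18 nt. The forward strand has the longer ORF.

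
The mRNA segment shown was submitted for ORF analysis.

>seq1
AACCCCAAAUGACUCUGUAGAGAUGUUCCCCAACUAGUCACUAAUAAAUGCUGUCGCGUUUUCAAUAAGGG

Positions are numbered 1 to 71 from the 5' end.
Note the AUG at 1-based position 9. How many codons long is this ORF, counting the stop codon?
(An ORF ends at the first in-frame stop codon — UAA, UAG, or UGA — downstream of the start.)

4

Codons from position 9: AUG (9–11), ACU (12–14), CUG (15–17), UAG (18–20).
UAG is the first in-frame stop; that's 4 codons including the stop.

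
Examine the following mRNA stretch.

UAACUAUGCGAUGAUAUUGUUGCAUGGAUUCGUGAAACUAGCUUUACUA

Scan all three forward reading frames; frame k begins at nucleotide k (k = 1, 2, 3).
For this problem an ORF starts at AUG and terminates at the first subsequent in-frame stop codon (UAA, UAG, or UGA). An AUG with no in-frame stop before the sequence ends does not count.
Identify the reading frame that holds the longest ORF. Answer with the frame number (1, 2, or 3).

Frame 1: UAA CUA UGC GAU GAU AUU GUU GCA UGG AUU CGU GAA ACU AGC UUU ACU — no AUG→stop ORF.
Frame 2: AAC UAU GCG AUG AUA UUG UUG CAU GGA UUC GUG AAA CUA GCU UUA CUA — no AUG→stop ORF.
Frame 3: ACU AUG CGA UGA UAU UGU UGC AUG GAU UCG UGA AAC UAG CUU UAC — AUG at 6, stop UGA at 12 → 9 nt; AUG at 24, stop UGA at 33 → 12 nt.
Longest ORF is 12 nt in frame 3 (positions 24–35).

3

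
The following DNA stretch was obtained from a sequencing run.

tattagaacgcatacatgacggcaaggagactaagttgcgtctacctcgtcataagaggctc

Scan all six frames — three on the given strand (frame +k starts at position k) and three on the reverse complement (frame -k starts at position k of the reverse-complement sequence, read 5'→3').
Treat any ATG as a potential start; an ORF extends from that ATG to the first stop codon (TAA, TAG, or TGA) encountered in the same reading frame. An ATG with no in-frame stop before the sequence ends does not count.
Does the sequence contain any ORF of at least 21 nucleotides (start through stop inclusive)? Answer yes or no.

no

Reverse complement (5'→3'): GAGCCTCTTATGACGAGGTAGACGCAACTTAGTCTCCTTGCCGTCATGTATGCGTTCTAATA
Frame +1: TAT TAG AAC GCA TAC ATG ACG GCA AGG AGA CTA AGT TGC GTC TAC CTC GTC ATA AGA GGC — no ATG→stop ORF.
Frame +2: ATT AGA ACG CAT ACA TGA CGG CAA GGA GAC TAA GTT GCG TCT ACC TCG TCA TAA GAG GCT — no ATG→stop ORF.
Frame +3: TTA GAA CGC ATA CAT GAC GGC AAG GAG ACT AAG TTG CGT CTA CCT CGT CAT AAG AGG CTC — no ATG→stop ORF.
Frame -1: GAG CCT CTT ATG ACG AGG TAG ACG CAA CTT AGT CTC CTT GCC GTC ATG TAT GCG TTC TAA — ATG at 10, stop TAG at 19 → 12 nt; ATG at 46, stop TAA at 58 → 15 nt.
Frame -2: AGC CTC TTA TGA CGA GGT AGA CGC AAC TTA GTC TCC TTG CCG TCA TGT ATG CGT TCT AAT — no ATG→stop ORF.
Frame -3: GCC TCT TAT GAC GAG GTA GAC GCA ACT TAG TCT CCT TGC CGT CAT GTA TGC GTT CTA ATA — no ATG→stop ORF.
Largest ORF found is 15 nucleotides < 21, so no.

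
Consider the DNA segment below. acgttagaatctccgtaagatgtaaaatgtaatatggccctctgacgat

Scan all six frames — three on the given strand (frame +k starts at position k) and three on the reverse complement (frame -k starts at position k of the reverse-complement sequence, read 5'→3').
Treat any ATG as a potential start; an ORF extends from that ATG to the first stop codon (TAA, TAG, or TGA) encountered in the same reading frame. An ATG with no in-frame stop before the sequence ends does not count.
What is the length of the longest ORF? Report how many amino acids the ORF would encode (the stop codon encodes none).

3

Reverse complement (5'→3'): ATCGTCAGAGGGCCATATTACATTTTACATCTTACGGAGATTCTAACGT
Frame +1: ACG TTA GAA TCT CCG TAA GAT GTA AAA TGT AAT ATG GCC CTC TGA CGA — ATG at 34, stop TGA at 43 → 12 nt.
Frame +2: CGT TAG AAT CTC CGT AAG ATG TAA AAT GTA ATA TGG CCC TCT GAC GAT — ATG at 20, stop TAA at 23 → 6 nt.
Frame +3: GTT AGA ATC TCC GTA AGA TGT AAA ATG TAA TAT GGC CCT CTG ACG — ATG at 27, stop TAA at 30 → 6 nt.
Frame -1: ATC GTC AGA GGG CCA TAT TAC ATT TTA CAT CTT ACG GAG ATT CTA ACG — no ATG→stop ORF.
Frame -2: TCG TCA GAG GGC CAT ATT ACA TTT TAC ATC TTA CGG AGA TTC TAA CGT — no ATG→stop ORF.
Frame -3: CGT CAG AGG GCC ATA TTA CAT TTT ACA TCT TAC GGA GAT TCT AAC — no ATG→stop ORF.
Longest: frame +1, positions 34–45, 12 nt = 4 codons = 3 aa. → 3 amino acids.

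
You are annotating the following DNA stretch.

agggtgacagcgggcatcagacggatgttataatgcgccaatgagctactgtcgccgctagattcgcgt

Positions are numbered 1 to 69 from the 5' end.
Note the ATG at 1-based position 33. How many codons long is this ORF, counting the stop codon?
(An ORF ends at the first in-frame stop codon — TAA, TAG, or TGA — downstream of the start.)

4

Codons from position 33: ATG (33–35), CGC (36–38), CAA (39–41), TGA (42–44).
TGA is the first in-frame stop; that's 4 codons including the stop.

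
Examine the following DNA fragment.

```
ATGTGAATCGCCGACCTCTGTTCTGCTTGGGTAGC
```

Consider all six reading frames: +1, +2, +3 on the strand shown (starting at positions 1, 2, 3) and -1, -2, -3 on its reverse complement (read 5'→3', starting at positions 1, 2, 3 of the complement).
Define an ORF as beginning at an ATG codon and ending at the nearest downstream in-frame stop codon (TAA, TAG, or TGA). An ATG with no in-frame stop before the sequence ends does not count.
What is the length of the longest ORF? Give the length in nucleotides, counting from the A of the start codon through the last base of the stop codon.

6

Reverse complement (5'→3'): GCTACCCAAGCAGAACAGAGGTCGGCGATTCACAT
Frame +1: ATG TGA ATC GCC GAC CTC TGT TCT GCT TGG GTA — ATG at 1, stop TGA at 4 → 6 nt.
Frame +2: TGT GAA TCG CCG ACC TCT GTT CTG CTT GGG TAG — no ATG→stop ORF.
Frame +3: GTG AAT CGC CGA CCT CTG TTC TGC TTG GGT AGC — no ATG→stop ORF.
Frame -1: GCT ACC CAA GCA GAA CAG AGG TCG GCG ATT CAC — no ATG→stop ORF.
Frame -2: CTA CCC AAG CAG AAC AGA GGT CGG CGA TTC ACA — no ATG→stop ORF.
Frame -3: TAC CCA AGC AGA ACA GAG GTC GGC GAT TCA CAT — no ATG→stop ORF.
Longest: frame +1, positions 1–6, 6 nt = 2 codons = 1 aa. → 6 nucleotides.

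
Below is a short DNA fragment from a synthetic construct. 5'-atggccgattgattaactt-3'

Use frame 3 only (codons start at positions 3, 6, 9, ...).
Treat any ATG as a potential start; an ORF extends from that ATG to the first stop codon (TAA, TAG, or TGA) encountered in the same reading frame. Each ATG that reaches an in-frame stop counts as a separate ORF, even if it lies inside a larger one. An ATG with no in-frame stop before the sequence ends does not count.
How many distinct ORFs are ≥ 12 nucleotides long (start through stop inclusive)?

Frame 3: GGC CGA TTG ATT AAC — no ATG→stop ORF.
No ORF reaches 12 nucleotides. Count = 0.

0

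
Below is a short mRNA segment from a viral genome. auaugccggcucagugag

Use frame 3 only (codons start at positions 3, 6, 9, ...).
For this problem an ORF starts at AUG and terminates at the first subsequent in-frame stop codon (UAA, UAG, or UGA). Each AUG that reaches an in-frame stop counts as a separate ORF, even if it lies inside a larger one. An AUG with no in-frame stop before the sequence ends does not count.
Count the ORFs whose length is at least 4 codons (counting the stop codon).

Frame 3: AUG CCG GCU CAG UGA — AUG at 3, stop UGA at 15 → 15 nt.
ORFs ≥ 4 codons: frame 3 3–17 (5 codons). Count = 1.

1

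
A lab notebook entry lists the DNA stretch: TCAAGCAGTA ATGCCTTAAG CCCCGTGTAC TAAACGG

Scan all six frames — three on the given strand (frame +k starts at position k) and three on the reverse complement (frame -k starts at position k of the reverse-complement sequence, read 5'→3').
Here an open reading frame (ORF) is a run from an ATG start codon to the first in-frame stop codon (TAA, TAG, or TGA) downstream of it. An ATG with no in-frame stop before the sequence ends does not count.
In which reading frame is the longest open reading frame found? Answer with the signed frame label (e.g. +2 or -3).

Reverse complement (5'→3'): CCGTTTAGTACACGGGGCTTAAGGCATTACTGCTTGA
Frame +1: TCA AGC AGT AAT GCC TTA AGC CCC GTG TAC TAA ACG — no ATG→stop ORF.
Frame +2: CAA GCA GTA ATG CCT TAA GCC CCG TGT ACT AAA CGG — ATG at 11, stop TAA at 17 → 9 nt.
Frame +3: AAG CAG TAA TGC CTT AAG CCC CGT GTA CTA AAC — no ATG→stop ORF.
Frame -1: CCG TTT AGT ACA CGG GGC TTA AGG CAT TAC TGC TTG — no ATG→stop ORF.
Frame -2: CGT TTA GTA CAC GGG GCT TAA GGC ATT ACT GCT TGA — no ATG→stop ORF.
Frame -3: GTT TAG TAC ACG GGG CTT AAG GCA TTA CTG CTT — no ATG→stop ORF.
Longest ORF is 9 nt in frame +2 (positions 11–19).

+2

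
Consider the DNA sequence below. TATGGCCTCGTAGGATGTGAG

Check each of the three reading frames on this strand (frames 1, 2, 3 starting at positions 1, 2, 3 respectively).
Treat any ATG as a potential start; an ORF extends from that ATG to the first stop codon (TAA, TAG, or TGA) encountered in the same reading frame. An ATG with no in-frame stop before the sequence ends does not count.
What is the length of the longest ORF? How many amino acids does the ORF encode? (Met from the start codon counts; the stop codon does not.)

Frame 1: TAT GGC CTC GTA GGA TGT GAG — no ATG→stop ORF.
Frame 2: ATG GCC TCG TAG GAT GTG — ATG at 2, stop TAG at 11 → 12 nt.
Frame 3: TGG CCT CGT AGG ATG TGA — ATG at 15, stop TGA at 18 → 6 nt.
Longest: frame 2, positions 2–13, 12 nt = 4 codons = 3 aa. → 3 amino acids.

3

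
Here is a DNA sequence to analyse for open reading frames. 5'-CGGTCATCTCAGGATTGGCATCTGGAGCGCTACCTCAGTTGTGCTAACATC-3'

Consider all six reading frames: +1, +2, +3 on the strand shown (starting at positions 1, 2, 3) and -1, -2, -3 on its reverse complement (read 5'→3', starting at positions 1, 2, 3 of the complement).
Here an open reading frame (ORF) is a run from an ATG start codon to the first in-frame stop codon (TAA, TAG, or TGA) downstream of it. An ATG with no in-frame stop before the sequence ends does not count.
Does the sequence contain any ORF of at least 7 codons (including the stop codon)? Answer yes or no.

Reverse complement (5'→3'): GATGTTAGCACAACTGAGGTAGCGCTCCAGATGCCAATCCTGAGATGACCG
Frame +1: CGG TCA TCT CAG GAT TGG CAT CTG GAG CGC TAC CTC AGT TGT GCT AAC ATC — no ATG→stop ORF.
Frame +2: GGT CAT CTC AGG ATT GGC ATC TGG AGC GCT ACC TCA GTT GTG CTA ACA — no ATG→stop ORF.
Frame +3: GTC ATC TCA GGA TTG GCA TCT GGA GCG CTA CCT CAG TTG TGC TAA CAT — no ATG→stop ORF.
Frame -1: GAT GTT AGC ACA ACT GAG GTA GCG CTC CAG ATG CCA ATC CTG AGA TGA CCG — ATG at 31, stop TGA at 46 → 18 nt.
Frame -2: ATG TTA GCA CAA CTG AGG TAG CGC TCC AGA TGC CAA TCC TGA GAT GAC — ATG at 2, stop TAG at 20 → 21 nt.
Frame -3: TGT TAG CAC AAC TGA GGT AGC GCT CCA GAT GCC AAT CCT GAG ATG ACC — no ATG→stop ORF.
Frame -2 has an ORF of 7 codons (positions 2–22) ≥ 7, so yes.

yes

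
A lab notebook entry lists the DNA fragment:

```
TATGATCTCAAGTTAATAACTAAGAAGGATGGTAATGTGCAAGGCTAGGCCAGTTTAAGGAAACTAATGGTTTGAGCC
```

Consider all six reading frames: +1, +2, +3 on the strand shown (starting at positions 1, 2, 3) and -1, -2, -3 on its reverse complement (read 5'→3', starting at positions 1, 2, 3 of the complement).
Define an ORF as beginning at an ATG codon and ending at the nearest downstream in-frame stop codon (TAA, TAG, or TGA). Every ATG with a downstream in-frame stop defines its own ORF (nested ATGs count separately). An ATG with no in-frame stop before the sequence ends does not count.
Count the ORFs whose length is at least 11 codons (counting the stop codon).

Reverse complement (5'→3'): GGCTCAAACCATTAGTTTCCTTAAACTGGCCTAGCCTTGCACATTACCATCCTTCTTAGTTATTAACTTGAGATCATA
Frame +1: TAT GAT CTC AAG TTA ATA ACT AAG AAG GAT GGT AAT GTG CAA GGC TAG GCC AGT TTA AGG AAA CTA ATG GTT TGA GCC — ATG at 67, stop TGA at 73 → 9 nt.
Frame +2: ATG ATC TCA AGT TAA TAA CTA AGA AGG ATG GTA ATG TGC AAG GCT AGG CCA GTT TAA GGA AAC TAA TGG TTT GAG — ATG at 2, stop TAA at 14 → 15 nt; ATG at 29, stop TAA at 56 → 30 nt; ATG at 35, stop TAA at 56 → 24 nt.
Frame +3: TGA TCT CAA GTT AAT AAC TAA GAA GGA TGG TAA TGT GCA AGG CTA GGC CAG TTT AAG GAA ACT AAT GGT TTG AGC — no ATG→stop ORF.
Frame -1: GGC TCA AAC CAT TAG TTT CCT TAA ACT GGC CTA GCC TTG CAC ATT ACC ATC CTT CTT AGT TAT TAA CTT GAG ATC ATA — no ATG→stop ORF.
Frame -2: GCT CAA ACC ATT AGT TTC CTT AAA CTG GCC TAG CCT TGC ACA TTA CCA TCC TTC TTA GTT ATT AAC TTG AGA TCA — no ATG→stop ORF.
Frame -3: CTC AAA CCA TTA GTT TCC TTA AAC TGG CCT AGC CTT GCA CAT TAC CAT CCT TCT TAG TTA TTA ACT TGA GAT CAT — no ATG→stop ORF.
No ORF reaches 11 codons. Count = 0.

0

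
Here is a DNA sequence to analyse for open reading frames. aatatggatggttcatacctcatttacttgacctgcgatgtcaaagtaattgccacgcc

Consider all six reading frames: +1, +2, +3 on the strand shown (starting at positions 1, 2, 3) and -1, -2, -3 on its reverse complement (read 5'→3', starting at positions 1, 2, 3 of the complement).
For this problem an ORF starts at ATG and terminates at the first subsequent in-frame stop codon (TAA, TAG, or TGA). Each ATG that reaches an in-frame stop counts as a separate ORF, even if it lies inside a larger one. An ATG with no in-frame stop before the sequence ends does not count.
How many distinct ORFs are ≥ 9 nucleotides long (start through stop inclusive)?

Reverse complement (5'→3'): GGCGTGGCAATTACTTTGACATCGCAGGTCAAGTAAATGAGGTATGAACCATCCATATT
Frame +1: AAT ATG GAT GGT TCA TAC CTC ATT TAC TTG ACC TGC GAT GTC AAA GTA ATT GCC ACG — no ATG→stop ORF.
Frame +2: ATA TGG ATG GTT CAT ACC TCA TTT ACT TGA CCT GCG ATG TCA AAG TAA TTG CCA CGC — ATG at 8, stop TGA at 29 → 24 nt; ATG at 38, stop TAA at 47 → 12 nt.
Frame +3: TAT GGA TGG TTC ATA CCT CAT TTA CTT GAC CTG CGA TGT CAA AGT AAT TGC CAC GCC — no ATG→stop ORF.
Frame -1: GGC GTG GCA ATT ACT TTG ACA TCG CAG GTC AAG TAA ATG AGG TAT GAA CCA TCC ATA — no ATG→stop ORF.
Frame -2: GCG TGG CAA TTA CTT TGA CAT CGC AGG TCA AGT AAA TGA GGT ATG AAC CAT CCA TAT — no ATG→stop ORF.
Frame -3: CGT GGC AAT TAC TTT GAC ATC GCA GGT CAA GTA AAT GAG GTA TGA ACC ATC CAT ATT — no ATG→stop ORF.
ORFs ≥ 9 nucleotides: frame +2 8–31 (24 nucleotides), frame +2 38–49 (12 nucleotides). Count = 2.

2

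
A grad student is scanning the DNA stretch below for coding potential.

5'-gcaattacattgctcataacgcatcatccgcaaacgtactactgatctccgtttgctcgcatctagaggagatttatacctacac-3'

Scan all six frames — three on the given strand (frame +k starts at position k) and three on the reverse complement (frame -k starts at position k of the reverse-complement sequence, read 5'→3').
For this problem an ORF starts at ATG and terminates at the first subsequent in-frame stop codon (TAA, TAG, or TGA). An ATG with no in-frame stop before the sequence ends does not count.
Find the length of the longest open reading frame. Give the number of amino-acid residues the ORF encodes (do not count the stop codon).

7

Reverse complement (5'→3'): GTGTAGGTATAAATCTCCTCTAGATGCGAGCAAACGGAGATCAGTAGTACGTTTGCGGATGATGCGTTATGAGCAATGTAATTGC
Frame +1: GCA ATT ACA TTG CTC ATA ACG CAT CAT CCG CAA ACG TAC TAC TGA TCT CCG TTT GCT CGC ATC TAG AGG AGA TTT ATA CCT ACA — no ATG→stop ORF.
Frame +2: CAA TTA CAT TGC TCA TAA CGC ATC ATC CGC AAA CGT ACT ACT GAT CTC CGT TTG CTC GCA TCT AGA GGA GAT TTA TAC CTA CAC — no ATG→stop ORF.
Frame +3: AAT TAC ATT GCT CAT AAC GCA TCA TCC GCA AAC GTA CTA CTG ATC TCC GTT TGC TCG CAT CTA GAG GAG ATT TAT ACC TAC — no ATG→stop ORF.
Frame -1: GTG TAG GTA TAA ATC TCC TCT AGA TGC GAG CAA ACG GAG ATC AGT AGT ACG TTT GCG GAT GAT GCG TTA TGA GCA ATG TAA TTG — ATG at 76, stop TAA at 79 → 6 nt.
Frame -2: TGT AGG TAT AAA TCT CCT CTA GAT GCG AGC AAA CGG AGA TCA GTA GTA CGT TTG CGG ATG ATG CGT TAT GAG CAA TGT AAT TGC — no ATG→stop ORF.
Frame -3: GTA GGT ATA AAT CTC CTC TAG ATG CGA GCA AAC GGA GAT CAG TAG TAC GTT TGC GGA TGA TGC GTT ATG AGC AAT GTA ATT — ATG at 24, stop TAG at 45 → 24 nt.
Longest: frame -3, positions 24–47, 24 nt = 8 codons = 7 aa. → 7 amino acids.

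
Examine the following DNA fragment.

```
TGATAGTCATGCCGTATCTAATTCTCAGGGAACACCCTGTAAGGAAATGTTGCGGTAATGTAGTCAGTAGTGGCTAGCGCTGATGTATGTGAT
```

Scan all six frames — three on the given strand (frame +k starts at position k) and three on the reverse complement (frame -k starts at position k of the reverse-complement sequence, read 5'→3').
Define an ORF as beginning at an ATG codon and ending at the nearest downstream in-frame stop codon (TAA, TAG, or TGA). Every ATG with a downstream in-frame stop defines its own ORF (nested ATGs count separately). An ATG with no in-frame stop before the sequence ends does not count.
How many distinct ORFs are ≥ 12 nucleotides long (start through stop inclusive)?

2

Reverse complement (5'→3'): ATCACATACATCAGCGCTAGCCACTACTGACTACATTACCGCAACATTTCCTTACAGGGTGTTCCCTGAGAATTAGATACGGCATGACTATCA
Frame +1: TGA TAG TCA TGC CGT ATC TAA TTC TCA GGG AAC ACC CTG TAA GGA AAT GTT GCG GTA ATG TAG TCA GTA GTG GCT AGC GCT GAT GTA TGT GAT — ATG at 58, stop TAG at 61 → 6 nt.
Frame +2: GAT AGT CAT GCC GTA TCT AAT TCT CAG GGA ACA CCC TGT AAG GAA ATG TTG CGG TAA TGT AGT CAG TAG TGG CTA GCG CTG ATG TAT GTG — ATG at 47, stop TAA at 56 → 12 nt.
Frame +3: ATA GTC ATG CCG TAT CTA ATT CTC AGG GAA CAC CCT GTA AGG AAA TGT TGC GGT AAT GTA GTC AGT AGT GGC TAG CGC TGA TGT ATG TGA — ATG at 9, stop TAG at 75 → 69 nt; ATG at 87, stop TGA at 90 → 6 nt.
Frame -1: ATC ACA TAC ATC AGC GCT AGC CAC TAC TGA CTA CAT TAC CGC AAC ATT TCC TTA CAG GGT GTT CCC TGA GAA TTA GAT ACG GCA TGA CTA TCA — no ATG→stop ORF.
Frame -2: TCA CAT ACA TCA GCG CTA GCC ACT ACT GAC TAC ATT ACC GCA ACA TTT CCT TAC AGG GTG TTC CCT GAG AAT TAG ATA CGG CAT GAC TAT — no ATG→stop ORF.
Frame -3: CAC ATA CAT CAG CGC TAG CCA CTA CTG ACT ACA TTA CCG CAA CAT TTC CTT ACA GGG TGT TCC CTG AGA ATT AGA TAC GGC ATG ACT ATC — no ATG→stop ORF.
ORFs ≥ 12 nucleotides: frame +2 47–58 (12 nucleotides), frame +3 9–77 (69 nucleotides). Count = 2.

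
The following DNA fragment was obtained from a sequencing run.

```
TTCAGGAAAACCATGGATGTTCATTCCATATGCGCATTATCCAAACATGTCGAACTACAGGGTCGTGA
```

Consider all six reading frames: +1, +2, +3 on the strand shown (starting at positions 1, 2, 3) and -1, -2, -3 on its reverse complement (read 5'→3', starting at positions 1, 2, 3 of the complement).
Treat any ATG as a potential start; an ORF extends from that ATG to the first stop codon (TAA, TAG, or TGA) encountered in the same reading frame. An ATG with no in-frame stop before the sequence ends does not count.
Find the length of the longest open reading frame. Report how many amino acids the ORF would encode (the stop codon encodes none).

Reverse complement (5'→3'): TCACGACCCTGTAGTTCGACATGTTTGGATAATGCGCATATGGAATGAACATCCATGGTTTTCCTGAA
Frame +1: TTC AGG AAA ACC ATG GAT GTT CAT TCC ATA TGC GCA TTA TCC AAA CAT GTC GAA CTA CAG GGT CGT — no ATG→stop ORF.
Frame +2: TCA GGA AAA CCA TGG ATG TTC ATT CCA TAT GCG CAT TAT CCA AAC ATG TCG AAC TAC AGG GTC GTG — no ATG→stop ORF.
Frame +3: CAG GAA AAC CAT GGA TGT TCA TTC CAT ATG CGC ATT ATC CAA ACA TGT CGA ACT ACA GGG TCG TGA — ATG at 30, stop TGA at 66 → 39 nt.
Frame -1: TCA CGA CCC TGT AGT TCG ACA TGT TTG GAT AAT GCG CAT ATG GAA TGA ACA TCC ATG GTT TTC CTG — ATG at 40, stop TGA at 46 → 9 nt.
Frame -2: CAC GAC CCT GTA GTT CGA CAT GTT TGG ATA ATG CGC ATA TGG AAT GAA CAT CCA TGG TTT TCC TGA — ATG at 32, stop TGA at 65 → 36 nt.
Frame -3: ACG ACC CTG TAG TTC GAC ATG TTT GGA TAA TGC GCA TAT GGA ATG AAC ATC CAT GGT TTT CCT GAA — ATG at 21, stop TAA at 30 → 12 nt.
Longest: frame +3, positions 30–68, 39 nt = 13 codons = 12 aa. → 12 amino acids.

12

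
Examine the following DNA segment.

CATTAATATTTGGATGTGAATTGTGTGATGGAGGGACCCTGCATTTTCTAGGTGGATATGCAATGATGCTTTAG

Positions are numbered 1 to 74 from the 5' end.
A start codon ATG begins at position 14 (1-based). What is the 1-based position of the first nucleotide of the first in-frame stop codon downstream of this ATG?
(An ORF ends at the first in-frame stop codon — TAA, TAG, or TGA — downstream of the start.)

Codons from position 14: ATG (14–16), TGA (17–19).
TGA is a stop codon; it begins at position 17.

17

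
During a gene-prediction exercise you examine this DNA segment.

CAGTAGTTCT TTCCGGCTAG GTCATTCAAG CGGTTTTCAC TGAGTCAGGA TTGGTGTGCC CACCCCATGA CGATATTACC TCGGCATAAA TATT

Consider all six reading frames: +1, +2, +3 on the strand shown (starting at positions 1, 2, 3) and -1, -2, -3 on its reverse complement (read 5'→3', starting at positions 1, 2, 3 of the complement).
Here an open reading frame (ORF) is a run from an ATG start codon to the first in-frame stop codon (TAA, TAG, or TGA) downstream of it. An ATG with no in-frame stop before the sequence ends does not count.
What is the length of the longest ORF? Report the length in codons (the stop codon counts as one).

Reverse complement (5'→3'): AATATTTATGCCGAGGTAATATCGTCATGGGGTGGGCACACCAATCCTGACTCAGTGAAAACCGCTTGAATGACCTAGCCGGAAAGAACTACTG
Frame +1: CAG TAG TTC TTT CCG GCT AGG TCA TTC AAG CGG TTT TCA CTG AGT CAG GAT TGG TGT GCC CAC CCC ATG ACG ATA TTA CCT CGG CAT AAA TAT — no ATG→stop ORF.
Frame +2: AGT AGT TCT TTC CGG CTA GGT CAT TCA AGC GGT TTT CAC TGA GTC AGG ATT GGT GTG CCC ACC CCA TGA CGA TAT TAC CTC GGC ATA AAT ATT — no ATG→stop ORF.
Frame +3: GTA GTT CTT TCC GGC TAG GTC ATT CAA GCG GTT TTC ACT GAG TCA GGA TTG GTG TGC CCA CCC CAT GAC GAT ATT ACC TCG GCA TAA ATA — no ATG→stop ORF.
Frame -1: AAT ATT TAT GCC GAG GTA ATA TCG TCA TGG GGT GGG CAC ACC AAT CCT GAC TCA GTG AAA ACC GCT TGA ATG ACC TAG CCG GAA AGA ACT ACT — ATG at 70, stop TAG at 76 → 9 nt.
Frame -2: ATA TTT ATG CCG AGG TAA TAT CGT CAT GGG GTG GGC ACA CCA ATC CTG ACT CAG TGA AAA CCG CTT GAA TGA CCT AGC CGG AAA GAA CTA CTG — ATG at 8, stop TAA at 17 → 12 nt.
Frame -3: TAT TTA TGC CGA GGT AAT ATC GTC ATG GGG TGG GCA CAC CAA TCC TGA CTC AGT GAA AAC CGC TTG AAT GAC CTA GCC GGA AAG AAC TAC — ATG at 27, stop TGA at 48 → 24 nt.
Longest: frame -3, positions 27–50, 24 nt = 8 codons = 7 aa. → 8 codons.

8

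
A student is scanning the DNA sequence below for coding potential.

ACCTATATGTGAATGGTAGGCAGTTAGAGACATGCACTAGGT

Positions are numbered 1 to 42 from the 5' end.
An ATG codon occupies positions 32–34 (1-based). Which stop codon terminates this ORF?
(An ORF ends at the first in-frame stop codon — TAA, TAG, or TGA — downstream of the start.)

TAG

Codons from position 32: ATG (32–34), CAC (35–37), TAG (38–40).
The first in-frame stop codon is TAG.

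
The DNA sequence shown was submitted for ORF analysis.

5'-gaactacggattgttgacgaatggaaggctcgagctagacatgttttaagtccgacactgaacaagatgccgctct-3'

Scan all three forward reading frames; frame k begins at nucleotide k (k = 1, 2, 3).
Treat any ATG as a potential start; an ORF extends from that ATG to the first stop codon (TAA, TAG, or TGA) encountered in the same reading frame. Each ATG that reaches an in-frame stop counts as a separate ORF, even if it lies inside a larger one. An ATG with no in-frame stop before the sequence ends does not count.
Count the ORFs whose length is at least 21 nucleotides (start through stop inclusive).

0

Frame 1: GAA CTA CGG ATT GTT GAC GAA TGG AAG GCT CGA GCT AGA CAT GTT TTA AGT CCG ACA CTG AAC AAG ATG CCG CTC — no ATG→stop ORF.
Frame 2: AAC TAC GGA TTG TTG ACG AAT GGA AGG CTC GAG CTA GAC ATG TTT TAA GTC CGA CAC TGA ACA AGA TGC CGC TCT — ATG at 41, stop TAA at 47 → 9 nt.
Frame 3: ACT ACG GAT TGT TGA CGA ATG GAA GGC TCG AGC TAG ACA TGT TTT AAG TCC GAC ACT GAA CAA GAT GCC GCT — ATG at 21, stop TAG at 36 → 18 nt.
No ORF reaches 21 nucleotides. Count = 0.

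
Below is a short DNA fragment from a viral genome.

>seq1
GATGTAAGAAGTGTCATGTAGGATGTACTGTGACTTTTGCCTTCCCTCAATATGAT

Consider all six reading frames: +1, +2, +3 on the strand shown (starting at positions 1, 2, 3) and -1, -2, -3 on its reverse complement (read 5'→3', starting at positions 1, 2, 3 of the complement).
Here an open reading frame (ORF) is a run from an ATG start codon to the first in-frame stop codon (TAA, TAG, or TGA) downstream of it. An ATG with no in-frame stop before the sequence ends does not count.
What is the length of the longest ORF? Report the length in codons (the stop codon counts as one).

11

Reverse complement (5'→3'): ATCATATTGAGGGAAGGCAAAAGTCACAGTACATCCTACATGACACTTCTTACATC
Frame +1: GAT GTA AGA AGT GTC ATG TAG GAT GTA CTG TGA CTT TTG CCT TCC CTC AAT ATG — ATG at 16, stop TAG at 19 → 6 nt.
Frame +2: ATG TAA GAA GTG TCA TGT AGG ATG TAC TGT GAC TTT TGC CTT CCC TCA ATA TGA — ATG at 2, stop TAA at 5 → 6 nt; ATG at 23, stop TGA at 53 → 33 nt.
Frame +3: TGT AAG AAG TGT CAT GTA GGA TGT ACT GTG ACT TTT GCC TTC CCT CAA TAT GAT — no ATG→stop ORF.
Frame -1: ATC ATA TTG AGG GAA GGC AAA AGT CAC AGT ACA TCC TAC ATG ACA CTT CTT ACA — no ATG→stop ORF.
Frame -2: TCA TAT TGA GGG AAG GCA AAA GTC ACA GTA CAT CCT ACA TGA CAC TTC TTA CAT — no ATG→stop ORF.
Frame -3: CAT ATT GAG GGA AGG CAA AAG TCA CAG TAC ATC CTA CAT GAC ACT TCT TAC ATC — no ATG→stop ORF.
Longest: frame +2, positions 23–55, 33 nt = 11 codons = 10 aa. → 11 codons.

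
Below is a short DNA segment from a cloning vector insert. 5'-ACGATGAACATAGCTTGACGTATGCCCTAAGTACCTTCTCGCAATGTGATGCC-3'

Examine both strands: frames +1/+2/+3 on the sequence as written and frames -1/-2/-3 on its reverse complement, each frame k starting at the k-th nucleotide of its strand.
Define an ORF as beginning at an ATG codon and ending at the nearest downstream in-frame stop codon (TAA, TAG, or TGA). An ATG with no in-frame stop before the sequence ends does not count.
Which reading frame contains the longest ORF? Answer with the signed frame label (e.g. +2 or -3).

Reverse complement (5'→3'): GGCATCACATTGCGAGAAGGTACTTAGGGCATACGTCAAGCTATGTTCATCGT
Frame +1: ACG ATG AAC ATA GCT TGA CGT ATG CCC TAA GTA CCT TCT CGC AAT GTG ATG — ATG at 4, stop TGA at 16 → 15 nt; ATG at 22, stop TAA at 28 → 9 nt.
Frame +2: CGA TGA ACA TAG CTT GAC GTA TGC CCT AAG TAC CTT CTC GCA ATG TGA TGC — ATG at 44, stop TGA at 47 → 6 nt.
Frame +3: GAT GAA CAT AGC TTG ACG TAT GCC CTA AGT ACC TTC TCG CAA TGT GAT GCC — no ATG→stop ORF.
Frame -1: GGC ATC ACA TTG CGA GAA GGT ACT TAG GGC ATA CGT CAA GCT ATG TTC ATC — no ATG→stop ORF.
Frame -2: GCA TCA CAT TGC GAG AAG GTA CTT AGG GCA TAC GTC AAG CTA TGT TCA TCG — no ATG→stop ORF.
Frame -3: CAT CAC ATT GCG AGA AGG TAC TTA GGG CAT ACG TCA AGC TAT GTT CAT CGT — no ATG→stop ORF.
Longest ORF is 15 nt in frame +1 (positions 4–18).

+1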